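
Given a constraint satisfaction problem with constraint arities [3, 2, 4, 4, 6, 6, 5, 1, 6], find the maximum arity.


The arities are: 3, 2, 4, 4, 6, 6, 5, 1, 6.
Scan for the maximum value.
Maximum arity = 6.

6


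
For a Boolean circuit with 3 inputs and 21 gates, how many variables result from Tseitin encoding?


The Tseitin transformation introduces one auxiliary variable per gate.
Total variables = inputs + gates = 3 + 21 = 24.

24


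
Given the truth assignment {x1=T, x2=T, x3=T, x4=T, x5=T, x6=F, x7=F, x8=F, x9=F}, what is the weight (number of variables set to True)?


The weight is the number of variables assigned True.
True variables: x1, x2, x3, x4, x5.
Weight = 5.

5


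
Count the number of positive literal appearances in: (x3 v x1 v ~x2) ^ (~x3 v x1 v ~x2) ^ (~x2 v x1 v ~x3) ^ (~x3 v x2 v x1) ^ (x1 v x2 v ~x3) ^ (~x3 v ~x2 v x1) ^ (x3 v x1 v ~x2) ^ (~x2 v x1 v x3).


Scan each clause for unnegated literals.
Clause 1: 2 positive; Clause 2: 1 positive; Clause 3: 1 positive; Clause 4: 2 positive; Clause 5: 2 positive; Clause 6: 1 positive; Clause 7: 2 positive; Clause 8: 2 positive.
Total positive literal occurrences = 13.

13


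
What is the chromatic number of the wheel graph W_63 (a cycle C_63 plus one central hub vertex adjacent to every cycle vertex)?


W_63 consists of the cycle C_63 together with a hub vertex adjacent to every cycle vertex.
The cycle C_63 needs 3 colors (odd cycle -> 3).
The hub is adjacent to every cycle vertex, so it must receive a new color distinct from all of them.
Chromatic number = 3 + 1 = 4.

4


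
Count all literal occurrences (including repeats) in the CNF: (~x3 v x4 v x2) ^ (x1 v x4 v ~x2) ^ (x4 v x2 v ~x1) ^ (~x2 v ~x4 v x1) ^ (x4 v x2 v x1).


Clause lengths: 3, 3, 3, 3, 3.
Sum = 3 + 3 + 3 + 3 + 3 = 15.

15


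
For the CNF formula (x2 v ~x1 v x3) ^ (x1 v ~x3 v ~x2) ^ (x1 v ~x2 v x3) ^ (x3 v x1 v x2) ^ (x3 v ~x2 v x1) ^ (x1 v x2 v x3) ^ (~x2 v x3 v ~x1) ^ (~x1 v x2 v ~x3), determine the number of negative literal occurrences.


Scan each clause for negated literals.
Clause 1: 1 negative; Clause 2: 2 negative; Clause 3: 1 negative; Clause 4: 0 negative; Clause 5: 1 negative; Clause 6: 0 negative; Clause 7: 2 negative; Clause 8: 2 negative.
Total negative literal occurrences = 9.

9


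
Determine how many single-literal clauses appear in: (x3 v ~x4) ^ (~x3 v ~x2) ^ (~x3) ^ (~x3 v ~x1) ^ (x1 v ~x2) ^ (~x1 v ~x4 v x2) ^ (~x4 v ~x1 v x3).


A unit clause contains exactly one literal.
Unit clauses found: (~x3).
Count = 1.

1


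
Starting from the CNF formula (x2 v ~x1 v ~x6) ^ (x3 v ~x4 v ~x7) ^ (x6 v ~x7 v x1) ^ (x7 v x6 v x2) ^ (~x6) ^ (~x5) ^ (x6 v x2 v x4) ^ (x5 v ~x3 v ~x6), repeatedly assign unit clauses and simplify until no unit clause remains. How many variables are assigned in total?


Unit propagation repeatedly assigns the literal in any unit clause, then simplifies.
Assignments in order: x6 = F, x5 = F.
No further unit clauses remain.
Total variables assigned = 2.

2


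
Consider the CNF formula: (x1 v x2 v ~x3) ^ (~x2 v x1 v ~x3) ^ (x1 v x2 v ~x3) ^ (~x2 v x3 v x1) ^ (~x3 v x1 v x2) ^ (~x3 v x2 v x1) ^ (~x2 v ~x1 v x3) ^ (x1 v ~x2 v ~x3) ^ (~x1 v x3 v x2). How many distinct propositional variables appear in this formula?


Identify each distinct variable in the formula.
Variables found: x1, x2, x3.
Total distinct variables = 3.

3


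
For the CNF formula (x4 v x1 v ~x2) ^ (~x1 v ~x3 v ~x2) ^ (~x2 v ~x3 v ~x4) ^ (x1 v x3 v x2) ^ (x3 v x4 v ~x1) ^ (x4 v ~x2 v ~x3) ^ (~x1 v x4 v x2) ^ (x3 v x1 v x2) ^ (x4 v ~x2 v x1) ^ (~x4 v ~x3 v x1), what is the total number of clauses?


Each group enclosed in parentheses joined by ^ is one clause.
Counting the conjuncts: 10 clauses.

10


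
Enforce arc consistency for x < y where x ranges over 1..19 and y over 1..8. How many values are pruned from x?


For the constraint x < y, x needs a supporting value in y's domain.
x can be at most 7 (one less than y's maximum).
Valid x values from domain: 7 out of 19.
Pruned = 19 - 7 = 12.

12


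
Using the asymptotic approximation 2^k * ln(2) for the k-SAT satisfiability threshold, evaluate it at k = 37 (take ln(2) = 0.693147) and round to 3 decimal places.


Using the asymptotic formula: threshold ~ 2^k * ln(2).
2^37 = 137438953472.
137438953472 * 0.693147 = 95265398282.256.

95265398282.256


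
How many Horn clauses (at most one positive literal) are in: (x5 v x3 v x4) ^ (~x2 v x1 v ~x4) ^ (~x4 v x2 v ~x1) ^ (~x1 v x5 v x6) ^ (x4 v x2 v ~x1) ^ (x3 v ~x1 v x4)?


A Horn clause has at most one positive literal.
Clause 1: 3 positive lit(s) -> not Horn
Clause 2: 1 positive lit(s) -> Horn
Clause 3: 1 positive lit(s) -> Horn
Clause 4: 2 positive lit(s) -> not Horn
Clause 5: 2 positive lit(s) -> not Horn
Clause 6: 2 positive lit(s) -> not Horn
Total Horn clauses = 2.

2


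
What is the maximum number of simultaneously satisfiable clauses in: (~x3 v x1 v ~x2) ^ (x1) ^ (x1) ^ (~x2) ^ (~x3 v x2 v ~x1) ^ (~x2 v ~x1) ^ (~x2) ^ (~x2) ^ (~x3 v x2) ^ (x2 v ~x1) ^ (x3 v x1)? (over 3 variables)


Enumerate all 8 truth assignments.
For each, count how many of the 11 clauses are satisfied.
The formula is not fully satisfiable, so the maximum is below 11.
Maximum simultaneously satisfiable clauses = 10.

10


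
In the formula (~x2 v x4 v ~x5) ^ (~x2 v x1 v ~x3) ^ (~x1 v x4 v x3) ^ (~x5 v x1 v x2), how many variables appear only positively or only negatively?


A pure literal appears in only one polarity across all clauses.
Pure literals: x4 (positive only), x5 (negative only).
Count = 2.

2


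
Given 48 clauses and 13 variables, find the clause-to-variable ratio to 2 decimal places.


Clause-to-variable ratio = clauses / variables.
48 / 13 = 3.69.

3.69


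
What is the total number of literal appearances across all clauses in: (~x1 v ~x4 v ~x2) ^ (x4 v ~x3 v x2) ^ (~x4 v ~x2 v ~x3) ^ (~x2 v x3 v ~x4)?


Clause lengths: 3, 3, 3, 3.
Sum = 3 + 3 + 3 + 3 = 12.

12


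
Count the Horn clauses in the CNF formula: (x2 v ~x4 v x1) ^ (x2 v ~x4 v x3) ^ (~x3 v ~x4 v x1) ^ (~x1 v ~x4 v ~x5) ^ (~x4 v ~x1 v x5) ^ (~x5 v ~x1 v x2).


A Horn clause has at most one positive literal.
Clause 1: 2 positive lit(s) -> not Horn
Clause 2: 2 positive lit(s) -> not Horn
Clause 3: 1 positive lit(s) -> Horn
Clause 4: 0 positive lit(s) -> Horn
Clause 5: 1 positive lit(s) -> Horn
Clause 6: 1 positive lit(s) -> Horn
Total Horn clauses = 4.

4


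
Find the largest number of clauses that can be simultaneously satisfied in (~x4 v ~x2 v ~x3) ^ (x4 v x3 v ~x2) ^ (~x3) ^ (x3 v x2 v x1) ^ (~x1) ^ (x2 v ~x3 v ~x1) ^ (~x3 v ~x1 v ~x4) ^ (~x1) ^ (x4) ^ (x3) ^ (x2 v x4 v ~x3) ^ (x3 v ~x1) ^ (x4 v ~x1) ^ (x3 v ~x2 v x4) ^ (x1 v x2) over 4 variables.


Enumerate all 16 truth assignments.
For each, count how many of the 15 clauses are satisfied.
The formula is not fully satisfiable, so the maximum is below 15.
Maximum simultaneously satisfiable clauses = 14.

14


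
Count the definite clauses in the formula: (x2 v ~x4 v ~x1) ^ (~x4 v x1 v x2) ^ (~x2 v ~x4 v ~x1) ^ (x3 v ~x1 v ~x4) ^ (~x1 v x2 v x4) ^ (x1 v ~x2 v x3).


A definite clause has exactly one positive literal.
Clause 1: 1 positive -> definite
Clause 2: 2 positive -> not definite
Clause 3: 0 positive -> not definite
Clause 4: 1 positive -> definite
Clause 5: 2 positive -> not definite
Clause 6: 2 positive -> not definite
Definite clause count = 2.

2


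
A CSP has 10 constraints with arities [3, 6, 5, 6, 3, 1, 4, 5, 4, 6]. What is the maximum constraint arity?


The arities are: 3, 6, 5, 6, 3, 1, 4, 5, 4, 6.
Scan for the maximum value.
Maximum arity = 6.

6


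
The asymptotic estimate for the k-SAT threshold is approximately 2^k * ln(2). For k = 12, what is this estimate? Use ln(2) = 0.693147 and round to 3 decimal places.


Using the asymptotic formula: threshold ~ 2^k * ln(2).
2^12 = 4096.
4096 * 0.693147 = 2839.13.

2839.13


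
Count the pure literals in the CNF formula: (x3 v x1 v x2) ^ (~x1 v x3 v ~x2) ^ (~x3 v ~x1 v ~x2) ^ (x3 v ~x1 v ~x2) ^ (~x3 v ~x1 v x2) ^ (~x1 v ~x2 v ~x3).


A pure literal appears in only one polarity across all clauses.
No pure literals found.
Count = 0.

0


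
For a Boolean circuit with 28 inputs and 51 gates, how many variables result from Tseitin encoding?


The Tseitin transformation introduces one auxiliary variable per gate.
Total variables = inputs + gates = 28 + 51 = 79.

79


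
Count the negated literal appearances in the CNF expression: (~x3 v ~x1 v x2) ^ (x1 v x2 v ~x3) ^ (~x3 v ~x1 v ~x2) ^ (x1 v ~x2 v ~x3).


Scan each clause for negated literals.
Clause 1: 2 negative; Clause 2: 1 negative; Clause 3: 3 negative; Clause 4: 2 negative.
Total negative literal occurrences = 8.

8


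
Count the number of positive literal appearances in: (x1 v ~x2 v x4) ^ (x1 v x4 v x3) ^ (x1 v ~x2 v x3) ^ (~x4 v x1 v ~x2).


Scan each clause for unnegated literals.
Clause 1: 2 positive; Clause 2: 3 positive; Clause 3: 2 positive; Clause 4: 1 positive.
Total positive literal occurrences = 8.

8


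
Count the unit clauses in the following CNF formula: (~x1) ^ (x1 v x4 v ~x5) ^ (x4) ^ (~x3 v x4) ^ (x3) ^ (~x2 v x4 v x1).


A unit clause contains exactly one literal.
Unit clauses found: (~x1), (x4), (x3).
Count = 3.

3


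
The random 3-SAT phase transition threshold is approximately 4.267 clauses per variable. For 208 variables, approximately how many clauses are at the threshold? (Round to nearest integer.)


The 3-SAT phase transition occurs at approximately 4.267 clauses per variable.
m = 4.267 * 208 = 887.536.
Rounded to nearest integer: 888.

888


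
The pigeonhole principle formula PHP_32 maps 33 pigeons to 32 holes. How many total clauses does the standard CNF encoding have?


The PHP encoding has two parts:
1) At-least-one-hole clauses: 33 (one per pigeon, each with 32 literals).
2) At-most-one-pigeon-per-hole clauses: 32 holes * C(33,2) = 32 * 528 = 16896.
Total clauses = 33 + 16896 = 16929.

16929


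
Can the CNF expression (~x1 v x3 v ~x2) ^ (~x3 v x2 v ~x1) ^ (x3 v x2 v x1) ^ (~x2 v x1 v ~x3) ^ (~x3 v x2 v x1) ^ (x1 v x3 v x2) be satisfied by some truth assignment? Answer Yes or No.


Check all 8 possible truth assignments.
Number of satisfying assignments found: 3.
The formula is satisfiable.

Yes


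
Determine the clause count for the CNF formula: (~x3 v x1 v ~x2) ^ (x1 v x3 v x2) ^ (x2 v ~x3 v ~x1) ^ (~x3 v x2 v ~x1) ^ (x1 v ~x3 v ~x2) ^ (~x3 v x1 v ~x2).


Each group enclosed in parentheses joined by ^ is one clause.
Counting the conjuncts: 6 clauses.

6


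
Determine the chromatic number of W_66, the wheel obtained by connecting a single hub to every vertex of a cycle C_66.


W_66 consists of the cycle C_66 together with a hub vertex adjacent to every cycle vertex.
The cycle C_66 needs 2 colors (even cycle -> 2).
The hub is adjacent to every cycle vertex, so it must receive a new color distinct from all of them.
Chromatic number = 2 + 1 = 3.

3


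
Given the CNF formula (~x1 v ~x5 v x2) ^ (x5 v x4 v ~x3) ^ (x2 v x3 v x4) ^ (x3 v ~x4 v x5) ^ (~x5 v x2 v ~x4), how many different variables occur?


Identify each distinct variable in the formula.
Variables found: x1, x2, x3, x4, x5.
Total distinct variables = 5.

5


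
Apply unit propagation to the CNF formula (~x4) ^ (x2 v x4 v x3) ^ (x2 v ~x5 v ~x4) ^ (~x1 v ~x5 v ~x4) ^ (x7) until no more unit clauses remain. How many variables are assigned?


Unit propagation repeatedly assigns the literal in any unit clause, then simplifies.
Assignments in order: x4 = F, x7 = T.
No further unit clauses remain.
Total variables assigned = 2.

2


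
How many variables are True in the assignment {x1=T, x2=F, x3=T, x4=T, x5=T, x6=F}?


The weight is the number of variables assigned True.
True variables: x1, x3, x4, x5.
Weight = 4.

4


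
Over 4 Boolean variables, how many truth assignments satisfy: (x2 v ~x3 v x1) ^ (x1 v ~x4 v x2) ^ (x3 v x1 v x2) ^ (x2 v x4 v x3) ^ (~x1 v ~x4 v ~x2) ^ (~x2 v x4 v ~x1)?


Enumerate all 16 truth assignments over 4 variables.
Test each against every clause.
Satisfying assignments found: 7.

7


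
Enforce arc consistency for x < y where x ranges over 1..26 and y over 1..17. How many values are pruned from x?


For the constraint x < y, x needs a supporting value in y's domain.
x can be at most 16 (one less than y's maximum).
Valid x values from domain: 16 out of 26.
Pruned = 26 - 16 = 10.

10


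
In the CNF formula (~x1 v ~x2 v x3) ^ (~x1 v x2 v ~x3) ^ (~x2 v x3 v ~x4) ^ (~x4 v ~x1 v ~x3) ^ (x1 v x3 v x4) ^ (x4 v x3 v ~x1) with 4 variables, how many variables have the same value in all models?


Find all satisfying assignments: 7 model(s).
Check which variables have the same value in every model.
No variable is fixed across all models.
Backbone size = 0.

0


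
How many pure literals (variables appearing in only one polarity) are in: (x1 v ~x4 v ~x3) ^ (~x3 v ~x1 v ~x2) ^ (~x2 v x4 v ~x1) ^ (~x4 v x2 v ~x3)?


A pure literal appears in only one polarity across all clauses.
Pure literals: x3 (negative only).
Count = 1.

1


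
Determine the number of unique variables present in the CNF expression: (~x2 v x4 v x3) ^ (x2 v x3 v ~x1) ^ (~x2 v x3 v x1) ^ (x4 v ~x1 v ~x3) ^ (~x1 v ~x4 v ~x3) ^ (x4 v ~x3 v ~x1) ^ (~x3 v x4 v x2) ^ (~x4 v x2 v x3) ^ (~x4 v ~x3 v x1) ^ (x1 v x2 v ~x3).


Identify each distinct variable in the formula.
Variables found: x1, x2, x3, x4.
Total distinct variables = 4.

4


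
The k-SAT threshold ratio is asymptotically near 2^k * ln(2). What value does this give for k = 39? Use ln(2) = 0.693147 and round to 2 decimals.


Using the asymptotic formula: threshold ~ 2^k * ln(2).
2^39 = 549755813888.
549755813888 * 0.693147 = 381061593129.03.

381061593129.03


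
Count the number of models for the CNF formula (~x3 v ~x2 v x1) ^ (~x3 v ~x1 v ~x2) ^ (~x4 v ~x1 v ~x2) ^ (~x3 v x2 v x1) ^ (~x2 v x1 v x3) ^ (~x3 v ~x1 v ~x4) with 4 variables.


Enumerate all 16 truth assignments over 4 variables.
Test each against every clause.
Satisfying assignments found: 6.

6


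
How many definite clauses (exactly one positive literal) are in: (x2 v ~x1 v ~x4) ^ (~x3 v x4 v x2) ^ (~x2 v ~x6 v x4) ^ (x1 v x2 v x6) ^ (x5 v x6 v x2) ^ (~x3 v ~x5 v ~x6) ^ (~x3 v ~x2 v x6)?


A definite clause has exactly one positive literal.
Clause 1: 1 positive -> definite
Clause 2: 2 positive -> not definite
Clause 3: 1 positive -> definite
Clause 4: 3 positive -> not definite
Clause 5: 3 positive -> not definite
Clause 6: 0 positive -> not definite
Clause 7: 1 positive -> definite
Definite clause count = 3.

3


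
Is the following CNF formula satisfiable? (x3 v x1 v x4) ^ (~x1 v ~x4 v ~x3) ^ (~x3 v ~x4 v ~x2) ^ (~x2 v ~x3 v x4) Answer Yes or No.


Check all 16 possible truth assignments.
Number of satisfying assignments found: 9.
The formula is satisfiable.

Yes


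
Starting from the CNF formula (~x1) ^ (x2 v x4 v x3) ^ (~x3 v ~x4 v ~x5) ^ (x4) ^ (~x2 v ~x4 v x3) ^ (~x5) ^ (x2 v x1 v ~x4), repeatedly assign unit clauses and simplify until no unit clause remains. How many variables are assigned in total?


Unit propagation repeatedly assigns the literal in any unit clause, then simplifies.
Assignments in order: x1 = F, x4 = T, x5 = F, x2 = T, x3 = T.
No further unit clauses remain.
Total variables assigned = 5.

5


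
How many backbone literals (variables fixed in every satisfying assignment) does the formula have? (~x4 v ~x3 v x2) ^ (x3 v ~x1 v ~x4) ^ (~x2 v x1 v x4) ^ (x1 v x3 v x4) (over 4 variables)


Find all satisfying assignments: 9 model(s).
Check which variables have the same value in every model.
No variable is fixed across all models.
Backbone size = 0.

0


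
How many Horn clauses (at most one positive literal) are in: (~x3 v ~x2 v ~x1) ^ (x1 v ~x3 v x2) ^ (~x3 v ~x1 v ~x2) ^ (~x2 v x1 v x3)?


A Horn clause has at most one positive literal.
Clause 1: 0 positive lit(s) -> Horn
Clause 2: 2 positive lit(s) -> not Horn
Clause 3: 0 positive lit(s) -> Horn
Clause 4: 2 positive lit(s) -> not Horn
Total Horn clauses = 2.

2


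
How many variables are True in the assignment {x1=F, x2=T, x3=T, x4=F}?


The weight is the number of variables assigned True.
True variables: x2, x3.
Weight = 2.

2


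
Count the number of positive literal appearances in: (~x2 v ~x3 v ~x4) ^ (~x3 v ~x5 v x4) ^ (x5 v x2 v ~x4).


Scan each clause for unnegated literals.
Clause 1: 0 positive; Clause 2: 1 positive; Clause 3: 2 positive.
Total positive literal occurrences = 3.

3


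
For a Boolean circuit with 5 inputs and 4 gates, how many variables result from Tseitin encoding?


The Tseitin transformation introduces one auxiliary variable per gate.
Total variables = inputs + gates = 5 + 4 = 9.

9


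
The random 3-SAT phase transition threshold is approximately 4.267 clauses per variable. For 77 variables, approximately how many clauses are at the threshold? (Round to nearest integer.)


The 3-SAT phase transition occurs at approximately 4.267 clauses per variable.
m = 4.267 * 77 = 328.559.
Rounded to nearest integer: 329.

329


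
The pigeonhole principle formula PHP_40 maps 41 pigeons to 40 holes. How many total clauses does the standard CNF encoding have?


The PHP encoding has two parts:
1) At-least-one-hole clauses: 41 (one per pigeon, each with 40 literals).
2) At-most-one-pigeon-per-hole clauses: 40 holes * C(41,2) = 40 * 820 = 32800.
Total clauses = 41 + 32800 = 32841.

32841


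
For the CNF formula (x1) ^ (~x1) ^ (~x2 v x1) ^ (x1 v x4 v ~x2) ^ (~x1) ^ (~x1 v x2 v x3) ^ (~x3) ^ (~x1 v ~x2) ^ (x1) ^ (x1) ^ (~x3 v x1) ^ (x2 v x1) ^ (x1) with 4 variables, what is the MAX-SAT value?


Enumerate all 16 truth assignments.
For each, count how many of the 13 clauses are satisfied.
The formula is not fully satisfiable, so the maximum is below 13.
Maximum simultaneously satisfiable clauses = 10.

10


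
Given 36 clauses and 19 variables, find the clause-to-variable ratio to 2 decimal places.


Clause-to-variable ratio = clauses / variables.
36 / 19 = 1.89.

1.89


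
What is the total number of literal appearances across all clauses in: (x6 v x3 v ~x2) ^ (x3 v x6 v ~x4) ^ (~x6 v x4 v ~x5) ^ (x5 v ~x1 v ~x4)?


Clause lengths: 3, 3, 3, 3.
Sum = 3 + 3 + 3 + 3 = 12.

12


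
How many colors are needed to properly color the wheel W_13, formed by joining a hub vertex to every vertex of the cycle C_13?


W_13 consists of the cycle C_13 together with a hub vertex adjacent to every cycle vertex.
The cycle C_13 needs 3 colors (odd cycle -> 3).
The hub is adjacent to every cycle vertex, so it must receive a new color distinct from all of them.
Chromatic number = 3 + 1 = 4.

4


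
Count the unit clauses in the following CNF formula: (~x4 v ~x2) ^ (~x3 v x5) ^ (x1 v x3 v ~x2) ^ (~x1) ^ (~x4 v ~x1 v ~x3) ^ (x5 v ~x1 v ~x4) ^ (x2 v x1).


A unit clause contains exactly one literal.
Unit clauses found: (~x1).
Count = 1.

1


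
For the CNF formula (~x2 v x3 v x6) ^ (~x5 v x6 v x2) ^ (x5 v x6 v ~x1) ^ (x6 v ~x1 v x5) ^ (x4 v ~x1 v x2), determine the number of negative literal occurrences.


Scan each clause for negated literals.
Clause 1: 1 negative; Clause 2: 1 negative; Clause 3: 1 negative; Clause 4: 1 negative; Clause 5: 1 negative.
Total negative literal occurrences = 5.

5


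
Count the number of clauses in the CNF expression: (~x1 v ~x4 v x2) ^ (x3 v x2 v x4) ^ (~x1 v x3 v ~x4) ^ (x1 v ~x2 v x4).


Each group enclosed in parentheses joined by ^ is one clause.
Counting the conjuncts: 4 clauses.

4


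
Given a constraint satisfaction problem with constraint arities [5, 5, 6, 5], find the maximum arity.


The arities are: 5, 5, 6, 5.
Scan for the maximum value.
Maximum arity = 6.

6


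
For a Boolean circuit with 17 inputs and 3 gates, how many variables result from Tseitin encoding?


The Tseitin transformation introduces one auxiliary variable per gate.
Total variables = inputs + gates = 17 + 3 = 20.

20


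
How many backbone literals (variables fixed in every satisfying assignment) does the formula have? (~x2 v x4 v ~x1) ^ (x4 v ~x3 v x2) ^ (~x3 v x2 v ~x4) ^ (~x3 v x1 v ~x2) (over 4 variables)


Find all satisfying assignments: 8 model(s).
Check which variables have the same value in every model.
No variable is fixed across all models.
Backbone size = 0.

0


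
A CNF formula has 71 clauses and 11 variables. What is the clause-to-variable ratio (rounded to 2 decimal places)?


Clause-to-variable ratio = clauses / variables.
71 / 11 = 6.45.

6.45


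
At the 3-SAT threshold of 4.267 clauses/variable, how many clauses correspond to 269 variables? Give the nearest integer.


The 3-SAT phase transition occurs at approximately 4.267 clauses per variable.
m = 4.267 * 269 = 1147.823.
Rounded to nearest integer: 1148.

1148


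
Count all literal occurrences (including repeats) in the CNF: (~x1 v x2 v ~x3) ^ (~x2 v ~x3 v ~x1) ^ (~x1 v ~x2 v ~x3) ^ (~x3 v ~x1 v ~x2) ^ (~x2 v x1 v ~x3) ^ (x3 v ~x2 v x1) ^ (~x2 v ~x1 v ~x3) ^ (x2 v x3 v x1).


Clause lengths: 3, 3, 3, 3, 3, 3, 3, 3.
Sum = 3 + 3 + 3 + 3 + 3 + 3 + 3 + 3 = 24.

24


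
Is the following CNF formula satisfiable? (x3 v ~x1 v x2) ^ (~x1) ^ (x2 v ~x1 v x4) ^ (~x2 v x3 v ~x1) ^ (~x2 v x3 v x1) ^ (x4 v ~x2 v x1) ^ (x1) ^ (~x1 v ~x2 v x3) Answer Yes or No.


Check all 16 possible truth assignments.
Number of satisfying assignments found: 0.
The formula is unsatisfiable.

No


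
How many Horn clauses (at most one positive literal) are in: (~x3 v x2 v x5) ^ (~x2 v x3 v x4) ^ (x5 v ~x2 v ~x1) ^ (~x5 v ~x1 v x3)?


A Horn clause has at most one positive literal.
Clause 1: 2 positive lit(s) -> not Horn
Clause 2: 2 positive lit(s) -> not Horn
Clause 3: 1 positive lit(s) -> Horn
Clause 4: 1 positive lit(s) -> Horn
Total Horn clauses = 2.

2


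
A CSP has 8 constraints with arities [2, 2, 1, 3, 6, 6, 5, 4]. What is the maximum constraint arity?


The arities are: 2, 2, 1, 3, 6, 6, 5, 4.
Scan for the maximum value.
Maximum arity = 6.

6


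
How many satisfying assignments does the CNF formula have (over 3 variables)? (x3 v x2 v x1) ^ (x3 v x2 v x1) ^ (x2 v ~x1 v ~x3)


Enumerate all 8 truth assignments over 3 variables.
Test each against every clause.
Satisfying assignments found: 6.

6


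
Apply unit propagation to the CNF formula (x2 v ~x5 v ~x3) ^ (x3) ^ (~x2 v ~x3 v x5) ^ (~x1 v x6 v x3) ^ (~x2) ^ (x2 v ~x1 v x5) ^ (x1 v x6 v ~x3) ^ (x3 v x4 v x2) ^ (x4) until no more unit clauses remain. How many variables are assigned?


Unit propagation repeatedly assigns the literal in any unit clause, then simplifies.
Assignments in order: x3 = T, x2 = F, x5 = F, x1 = F, x6 = T, x4 = T.
No further unit clauses remain.
Total variables assigned = 6.

6


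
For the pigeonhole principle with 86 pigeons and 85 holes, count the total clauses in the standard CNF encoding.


The PHP encoding has two parts:
1) At-least-one-hole clauses: 86 (one per pigeon, each with 85 literals).
2) At-most-one-pigeon-per-hole clauses: 85 holes * C(86,2) = 85 * 3655 = 310675.
Total clauses = 86 + 310675 = 310761.

310761


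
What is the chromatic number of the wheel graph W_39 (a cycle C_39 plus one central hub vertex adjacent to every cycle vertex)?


W_39 consists of the cycle C_39 together with a hub vertex adjacent to every cycle vertex.
The cycle C_39 needs 3 colors (odd cycle -> 3).
The hub is adjacent to every cycle vertex, so it must receive a new color distinct from all of them.
Chromatic number = 3 + 1 = 4.

4


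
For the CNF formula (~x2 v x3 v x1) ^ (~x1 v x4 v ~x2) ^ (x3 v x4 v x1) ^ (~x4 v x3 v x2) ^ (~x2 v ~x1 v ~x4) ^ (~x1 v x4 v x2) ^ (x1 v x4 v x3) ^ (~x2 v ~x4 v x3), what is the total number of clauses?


Each group enclosed in parentheses joined by ^ is one clause.
Counting the conjuncts: 8 clauses.

8


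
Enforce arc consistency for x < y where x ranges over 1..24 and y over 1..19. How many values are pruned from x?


For the constraint x < y, x needs a supporting value in y's domain.
x can be at most 18 (one less than y's maximum).
Valid x values from domain: 18 out of 24.
Pruned = 24 - 18 = 6.

6


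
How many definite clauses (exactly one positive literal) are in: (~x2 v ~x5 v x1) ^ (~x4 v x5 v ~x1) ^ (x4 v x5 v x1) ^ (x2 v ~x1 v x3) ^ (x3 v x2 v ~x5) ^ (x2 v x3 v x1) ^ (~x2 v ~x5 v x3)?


A definite clause has exactly one positive literal.
Clause 1: 1 positive -> definite
Clause 2: 1 positive -> definite
Clause 3: 3 positive -> not definite
Clause 4: 2 positive -> not definite
Clause 5: 2 positive -> not definite
Clause 6: 3 positive -> not definite
Clause 7: 1 positive -> definite
Definite clause count = 3.

3


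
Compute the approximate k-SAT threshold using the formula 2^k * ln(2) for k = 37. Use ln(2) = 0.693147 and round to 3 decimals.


Using the asymptotic formula: threshold ~ 2^k * ln(2).
2^37 = 137438953472.
137438953472 * 0.693147 = 95265398282.256.

95265398282.256


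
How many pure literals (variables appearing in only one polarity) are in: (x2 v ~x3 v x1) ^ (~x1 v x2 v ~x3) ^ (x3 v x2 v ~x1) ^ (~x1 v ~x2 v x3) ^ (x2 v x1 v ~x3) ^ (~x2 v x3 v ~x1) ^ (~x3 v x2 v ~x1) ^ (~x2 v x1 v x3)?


A pure literal appears in only one polarity across all clauses.
No pure literals found.
Count = 0.

0


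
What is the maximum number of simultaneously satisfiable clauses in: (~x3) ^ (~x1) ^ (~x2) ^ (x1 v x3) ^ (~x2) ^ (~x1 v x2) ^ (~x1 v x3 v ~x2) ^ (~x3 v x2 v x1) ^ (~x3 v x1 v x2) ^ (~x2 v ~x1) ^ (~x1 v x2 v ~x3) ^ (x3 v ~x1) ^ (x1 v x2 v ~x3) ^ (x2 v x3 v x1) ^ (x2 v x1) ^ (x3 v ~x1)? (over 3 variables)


Enumerate all 8 truth assignments.
For each, count how many of the 16 clauses are satisfied.
The formula is not fully satisfiable, so the maximum is below 16.
Maximum simultaneously satisfiable clauses = 13.

13


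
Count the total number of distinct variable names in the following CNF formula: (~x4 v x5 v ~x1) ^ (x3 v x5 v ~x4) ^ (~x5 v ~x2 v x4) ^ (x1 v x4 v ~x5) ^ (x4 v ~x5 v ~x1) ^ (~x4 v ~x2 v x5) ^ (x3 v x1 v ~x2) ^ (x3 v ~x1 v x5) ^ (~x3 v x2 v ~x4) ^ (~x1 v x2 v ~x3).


Identify each distinct variable in the formula.
Variables found: x1, x2, x3, x4, x5.
Total distinct variables = 5.

5


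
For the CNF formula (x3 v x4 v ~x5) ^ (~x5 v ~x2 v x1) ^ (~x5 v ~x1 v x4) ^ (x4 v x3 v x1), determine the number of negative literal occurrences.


Scan each clause for negated literals.
Clause 1: 1 negative; Clause 2: 2 negative; Clause 3: 2 negative; Clause 4: 0 negative.
Total negative literal occurrences = 5.

5


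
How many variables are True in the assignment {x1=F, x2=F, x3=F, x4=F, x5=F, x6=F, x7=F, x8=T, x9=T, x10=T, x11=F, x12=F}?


The weight is the number of variables assigned True.
True variables: x8, x9, x10.
Weight = 3.

3


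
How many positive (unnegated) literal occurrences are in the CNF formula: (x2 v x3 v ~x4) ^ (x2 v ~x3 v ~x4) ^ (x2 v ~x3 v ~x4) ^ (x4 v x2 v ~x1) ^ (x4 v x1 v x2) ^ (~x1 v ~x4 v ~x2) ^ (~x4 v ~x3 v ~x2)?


Scan each clause for unnegated literals.
Clause 1: 2 positive; Clause 2: 1 positive; Clause 3: 1 positive; Clause 4: 2 positive; Clause 5: 3 positive; Clause 6: 0 positive; Clause 7: 0 positive.
Total positive literal occurrences = 9.

9


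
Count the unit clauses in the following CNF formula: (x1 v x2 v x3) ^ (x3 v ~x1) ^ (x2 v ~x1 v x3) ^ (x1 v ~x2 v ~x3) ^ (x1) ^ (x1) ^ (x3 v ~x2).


A unit clause contains exactly one literal.
Unit clauses found: (x1), (x1).
Count = 2.

2


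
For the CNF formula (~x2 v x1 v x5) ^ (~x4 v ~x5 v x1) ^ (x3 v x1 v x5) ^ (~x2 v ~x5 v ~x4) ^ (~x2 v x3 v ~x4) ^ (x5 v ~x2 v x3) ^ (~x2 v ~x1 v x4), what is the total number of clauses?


Each group enclosed in parentheses joined by ^ is one clause.
Counting the conjuncts: 7 clauses.

7


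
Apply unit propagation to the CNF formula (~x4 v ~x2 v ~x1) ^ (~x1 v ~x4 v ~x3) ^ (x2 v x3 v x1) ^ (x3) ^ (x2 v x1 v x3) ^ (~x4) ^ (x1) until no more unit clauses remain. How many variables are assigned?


Unit propagation repeatedly assigns the literal in any unit clause, then simplifies.
Assignments in order: x3 = T, x4 = F, x1 = T.
No further unit clauses remain.
Total variables assigned = 3.

3


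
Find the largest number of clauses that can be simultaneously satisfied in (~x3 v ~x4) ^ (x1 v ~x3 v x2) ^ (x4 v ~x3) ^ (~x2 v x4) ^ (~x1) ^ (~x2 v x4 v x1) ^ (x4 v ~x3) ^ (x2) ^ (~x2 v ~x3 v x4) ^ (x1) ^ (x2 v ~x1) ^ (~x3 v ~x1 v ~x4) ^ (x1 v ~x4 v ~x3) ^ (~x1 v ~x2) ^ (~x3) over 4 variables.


Enumerate all 16 truth assignments.
For each, count how many of the 15 clauses are satisfied.
The formula is not fully satisfiable, so the maximum is below 15.
Maximum simultaneously satisfiable clauses = 14.

14


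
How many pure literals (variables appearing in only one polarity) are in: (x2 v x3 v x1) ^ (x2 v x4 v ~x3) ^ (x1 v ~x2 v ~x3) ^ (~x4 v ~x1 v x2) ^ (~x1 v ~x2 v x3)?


A pure literal appears in only one polarity across all clauses.
No pure literals found.
Count = 0.

0


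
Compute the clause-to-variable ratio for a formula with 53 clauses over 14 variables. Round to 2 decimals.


Clause-to-variable ratio = clauses / variables.
53 / 14 = 3.79.

3.79


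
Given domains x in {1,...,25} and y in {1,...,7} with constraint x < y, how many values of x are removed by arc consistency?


For the constraint x < y, x needs a supporting value in y's domain.
x can be at most 6 (one less than y's maximum).
Valid x values from domain: 6 out of 25.
Pruned = 25 - 6 = 19.

19


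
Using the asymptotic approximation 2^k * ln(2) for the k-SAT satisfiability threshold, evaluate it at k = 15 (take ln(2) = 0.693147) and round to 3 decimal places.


Using the asymptotic formula: threshold ~ 2^k * ln(2).
2^15 = 32768.
32768 * 0.693147 = 22713.041.

22713.041


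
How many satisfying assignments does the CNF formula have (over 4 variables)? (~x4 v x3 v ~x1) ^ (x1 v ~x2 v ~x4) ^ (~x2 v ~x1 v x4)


Enumerate all 16 truth assignments over 4 variables.
Test each against every clause.
Satisfying assignments found: 10.

10


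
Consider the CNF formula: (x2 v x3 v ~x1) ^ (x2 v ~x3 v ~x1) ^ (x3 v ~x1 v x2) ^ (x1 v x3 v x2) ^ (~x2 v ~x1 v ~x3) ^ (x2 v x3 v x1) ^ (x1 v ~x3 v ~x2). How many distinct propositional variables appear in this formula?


Identify each distinct variable in the formula.
Variables found: x1, x2, x3.
Total distinct variables = 3.

3


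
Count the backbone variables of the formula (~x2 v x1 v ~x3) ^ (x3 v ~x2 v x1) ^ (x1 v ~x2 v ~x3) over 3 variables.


Find all satisfying assignments: 6 model(s).
Check which variables have the same value in every model.
No variable is fixed across all models.
Backbone size = 0.

0


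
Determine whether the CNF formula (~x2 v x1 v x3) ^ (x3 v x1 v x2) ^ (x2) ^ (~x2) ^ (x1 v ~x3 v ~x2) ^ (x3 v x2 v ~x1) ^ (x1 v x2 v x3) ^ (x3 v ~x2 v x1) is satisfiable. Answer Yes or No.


Check all 8 possible truth assignments.
Number of satisfying assignments found: 0.
The formula is unsatisfiable.

No


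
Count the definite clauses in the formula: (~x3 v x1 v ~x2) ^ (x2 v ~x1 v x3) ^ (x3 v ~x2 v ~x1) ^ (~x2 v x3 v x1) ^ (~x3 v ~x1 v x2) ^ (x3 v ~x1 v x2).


A definite clause has exactly one positive literal.
Clause 1: 1 positive -> definite
Clause 2: 2 positive -> not definite
Clause 3: 1 positive -> definite
Clause 4: 2 positive -> not definite
Clause 5: 1 positive -> definite
Clause 6: 2 positive -> not definite
Definite clause count = 3.

3


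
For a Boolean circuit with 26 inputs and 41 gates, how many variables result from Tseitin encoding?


The Tseitin transformation introduces one auxiliary variable per gate.
Total variables = inputs + gates = 26 + 41 = 67.

67


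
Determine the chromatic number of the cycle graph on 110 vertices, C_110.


A cycle on an even number of vertices is bipartite: alternate two colors around the cycle.
Since 110 is even, two colors suffice, and at least two are needed because the graph has edges.
Chromatic number = 2.

2


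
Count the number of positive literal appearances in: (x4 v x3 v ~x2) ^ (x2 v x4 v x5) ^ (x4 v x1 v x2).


Scan each clause for unnegated literals.
Clause 1: 2 positive; Clause 2: 3 positive; Clause 3: 3 positive.
Total positive literal occurrences = 8.

8


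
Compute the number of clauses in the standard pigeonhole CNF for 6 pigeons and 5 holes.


The PHP encoding has two parts:
1) At-least-one-hole clauses: 6 (one per pigeon, each with 5 literals).
2) At-most-one-pigeon-per-hole clauses: 5 holes * C(6,2) = 5 * 15 = 75.
Total clauses = 6 + 75 = 81.

81


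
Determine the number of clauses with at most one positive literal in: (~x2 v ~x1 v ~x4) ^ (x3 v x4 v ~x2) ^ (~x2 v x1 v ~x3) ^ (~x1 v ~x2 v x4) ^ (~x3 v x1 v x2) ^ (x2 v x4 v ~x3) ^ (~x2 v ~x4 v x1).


A Horn clause has at most one positive literal.
Clause 1: 0 positive lit(s) -> Horn
Clause 2: 2 positive lit(s) -> not Horn
Clause 3: 1 positive lit(s) -> Horn
Clause 4: 1 positive lit(s) -> Horn
Clause 5: 2 positive lit(s) -> not Horn
Clause 6: 2 positive lit(s) -> not Horn
Clause 7: 1 positive lit(s) -> Horn
Total Horn clauses = 4.

4


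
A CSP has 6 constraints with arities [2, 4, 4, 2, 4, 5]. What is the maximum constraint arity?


The arities are: 2, 4, 4, 2, 4, 5.
Scan for the maximum value.
Maximum arity = 5.

5


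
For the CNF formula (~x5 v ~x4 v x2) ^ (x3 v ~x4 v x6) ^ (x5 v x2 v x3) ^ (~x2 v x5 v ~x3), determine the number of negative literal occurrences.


Scan each clause for negated literals.
Clause 1: 2 negative; Clause 2: 1 negative; Clause 3: 0 negative; Clause 4: 2 negative.
Total negative literal occurrences = 5.

5


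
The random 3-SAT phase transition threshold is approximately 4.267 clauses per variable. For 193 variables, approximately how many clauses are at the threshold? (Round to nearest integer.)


The 3-SAT phase transition occurs at approximately 4.267 clauses per variable.
m = 4.267 * 193 = 823.531.
Rounded to nearest integer: 824.

824


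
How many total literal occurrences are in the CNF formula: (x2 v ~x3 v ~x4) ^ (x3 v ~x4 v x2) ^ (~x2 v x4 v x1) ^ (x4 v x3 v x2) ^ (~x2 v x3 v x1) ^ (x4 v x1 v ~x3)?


Clause lengths: 3, 3, 3, 3, 3, 3.
Sum = 3 + 3 + 3 + 3 + 3 + 3 = 18.

18


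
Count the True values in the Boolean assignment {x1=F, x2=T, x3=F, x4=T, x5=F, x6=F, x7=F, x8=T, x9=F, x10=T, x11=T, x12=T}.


The weight is the number of variables assigned True.
True variables: x2, x4, x8, x10, x11, x12.
Weight = 6.

6


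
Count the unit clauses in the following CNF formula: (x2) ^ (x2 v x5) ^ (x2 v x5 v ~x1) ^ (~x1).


A unit clause contains exactly one literal.
Unit clauses found: (x2), (~x1).
Count = 2.

2


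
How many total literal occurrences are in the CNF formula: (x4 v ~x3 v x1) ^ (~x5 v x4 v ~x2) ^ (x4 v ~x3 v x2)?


Clause lengths: 3, 3, 3.
Sum = 3 + 3 + 3 = 9.

9


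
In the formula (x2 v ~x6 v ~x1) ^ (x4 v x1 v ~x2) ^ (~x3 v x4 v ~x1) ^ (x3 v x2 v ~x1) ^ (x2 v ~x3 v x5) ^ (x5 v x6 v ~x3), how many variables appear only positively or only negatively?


A pure literal appears in only one polarity across all clauses.
Pure literals: x4 (positive only), x5 (positive only).
Count = 2.

2


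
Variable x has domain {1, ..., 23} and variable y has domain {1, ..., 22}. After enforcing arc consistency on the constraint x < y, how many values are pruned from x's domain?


For the constraint x < y, x needs a supporting value in y's domain.
x can be at most 21 (one less than y's maximum).
Valid x values from domain: 21 out of 23.
Pruned = 23 - 21 = 2.

2


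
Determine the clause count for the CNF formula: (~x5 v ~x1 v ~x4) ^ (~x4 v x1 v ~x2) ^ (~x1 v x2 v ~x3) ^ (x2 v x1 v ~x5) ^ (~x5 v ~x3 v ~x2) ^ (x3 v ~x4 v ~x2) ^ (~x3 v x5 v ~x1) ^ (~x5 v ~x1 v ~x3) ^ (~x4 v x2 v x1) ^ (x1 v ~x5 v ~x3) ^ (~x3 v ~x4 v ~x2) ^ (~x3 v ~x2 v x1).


Each group enclosed in parentheses joined by ^ is one clause.
Counting the conjuncts: 12 clauses.

12


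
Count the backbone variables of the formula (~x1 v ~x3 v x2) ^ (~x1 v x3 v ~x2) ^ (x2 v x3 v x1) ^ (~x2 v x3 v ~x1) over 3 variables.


Find all satisfying assignments: 5 model(s).
Check which variables have the same value in every model.
No variable is fixed across all models.
Backbone size = 0.

0


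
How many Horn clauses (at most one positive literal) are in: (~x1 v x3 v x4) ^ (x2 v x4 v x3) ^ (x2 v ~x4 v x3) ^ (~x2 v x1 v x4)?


A Horn clause has at most one positive literal.
Clause 1: 2 positive lit(s) -> not Horn
Clause 2: 3 positive lit(s) -> not Horn
Clause 3: 2 positive lit(s) -> not Horn
Clause 4: 2 positive lit(s) -> not Horn
Total Horn clauses = 0.

0


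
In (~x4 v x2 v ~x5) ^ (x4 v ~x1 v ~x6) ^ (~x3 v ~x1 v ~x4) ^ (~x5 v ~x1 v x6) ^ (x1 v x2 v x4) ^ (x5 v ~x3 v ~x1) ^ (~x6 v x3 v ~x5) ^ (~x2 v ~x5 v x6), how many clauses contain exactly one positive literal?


A definite clause has exactly one positive literal.
Clause 1: 1 positive -> definite
Clause 2: 1 positive -> definite
Clause 3: 0 positive -> not definite
Clause 4: 1 positive -> definite
Clause 5: 3 positive -> not definite
Clause 6: 1 positive -> definite
Clause 7: 1 positive -> definite
Clause 8: 1 positive -> definite
Definite clause count = 6.

6


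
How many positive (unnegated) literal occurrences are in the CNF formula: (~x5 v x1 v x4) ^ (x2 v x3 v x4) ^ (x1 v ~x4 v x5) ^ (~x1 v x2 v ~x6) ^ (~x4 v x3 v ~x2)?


Scan each clause for unnegated literals.
Clause 1: 2 positive; Clause 2: 3 positive; Clause 3: 2 positive; Clause 4: 1 positive; Clause 5: 1 positive.
Total positive literal occurrences = 9.

9


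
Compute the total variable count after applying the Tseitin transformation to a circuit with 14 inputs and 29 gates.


The Tseitin transformation introduces one auxiliary variable per gate.
Total variables = inputs + gates = 14 + 29 = 43.

43


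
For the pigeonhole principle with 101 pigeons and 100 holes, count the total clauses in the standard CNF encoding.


The PHP encoding has two parts:
1) At-least-one-hole clauses: 101 (one per pigeon, each with 100 literals).
2) At-most-one-pigeon-per-hole clauses: 100 holes * C(101,2) = 100 * 5050 = 505000.
Total clauses = 101 + 505000 = 505101.

505101


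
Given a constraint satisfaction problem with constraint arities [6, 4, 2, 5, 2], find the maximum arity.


The arities are: 6, 4, 2, 5, 2.
Scan for the maximum value.
Maximum arity = 6.

6


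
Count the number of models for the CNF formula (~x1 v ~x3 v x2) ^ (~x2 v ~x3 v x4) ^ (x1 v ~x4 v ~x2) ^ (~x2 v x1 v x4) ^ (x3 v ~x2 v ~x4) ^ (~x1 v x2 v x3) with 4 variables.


Enumerate all 16 truth assignments over 4 variables.
Test each against every clause.
Satisfying assignments found: 6.

6


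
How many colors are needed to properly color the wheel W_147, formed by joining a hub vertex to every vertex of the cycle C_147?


W_147 consists of the cycle C_147 together with a hub vertex adjacent to every cycle vertex.
The cycle C_147 needs 3 colors (odd cycle -> 3).
The hub is adjacent to every cycle vertex, so it must receive a new color distinct from all of them.
Chromatic number = 3 + 1 = 4.

4


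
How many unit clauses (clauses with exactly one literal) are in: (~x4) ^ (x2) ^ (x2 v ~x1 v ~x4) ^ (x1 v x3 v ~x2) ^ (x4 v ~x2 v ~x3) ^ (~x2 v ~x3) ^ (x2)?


A unit clause contains exactly one literal.
Unit clauses found: (~x4), (x2), (x2).
Count = 3.

3


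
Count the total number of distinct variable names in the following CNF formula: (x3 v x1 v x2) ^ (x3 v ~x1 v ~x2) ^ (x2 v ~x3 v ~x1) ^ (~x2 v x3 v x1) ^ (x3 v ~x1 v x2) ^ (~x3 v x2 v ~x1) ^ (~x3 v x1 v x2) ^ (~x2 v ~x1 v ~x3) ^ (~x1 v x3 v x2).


Identify each distinct variable in the formula.
Variables found: x1, x2, x3.
Total distinct variables = 3.

3


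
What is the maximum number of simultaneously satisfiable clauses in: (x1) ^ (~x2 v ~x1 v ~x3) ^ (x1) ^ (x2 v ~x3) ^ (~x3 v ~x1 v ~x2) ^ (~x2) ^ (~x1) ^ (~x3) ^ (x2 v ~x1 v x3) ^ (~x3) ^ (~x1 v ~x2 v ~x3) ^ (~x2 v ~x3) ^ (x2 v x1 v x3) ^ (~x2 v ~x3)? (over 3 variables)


Enumerate all 8 truth assignments.
For each, count how many of the 14 clauses are satisfied.
The formula is not fully satisfiable, so the maximum is below 14.
Maximum simultaneously satisfiable clauses = 12.

12
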